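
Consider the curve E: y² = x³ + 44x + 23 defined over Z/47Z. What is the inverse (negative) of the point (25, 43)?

(25, 4)

-(25, 43) = (25, -43 mod 47) = (25, 4).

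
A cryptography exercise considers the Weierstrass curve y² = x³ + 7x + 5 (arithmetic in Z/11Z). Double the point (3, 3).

tangent at (3, 3): λ = (3·3² + 7)/(2·3) ≡ 1/6. 6⁻¹ ≡ 2 (mod 11), so λ ≡ 1·2 ≡ 2.
  x = λ² - 3 - 3 = 4 - 6 ≡ 9; y = λ·(3 - 9) - 3 ≡ 7. → (9, 7)

(9, 7)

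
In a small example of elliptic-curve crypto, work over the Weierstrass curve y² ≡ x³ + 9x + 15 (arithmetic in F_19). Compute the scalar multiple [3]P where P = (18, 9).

Repeated addition: build up to 3P.
2P: tangent at (18, 9): λ = (3·18² + 9)/(2·9) ≡ 12/18. 18⁻¹ ≡ 18 (mod 19) since 18·18 = 324 ≡ 1, so λ ≡ 12·18 ≡ 7.
  x = λ² - 18 - 18 = 49 - 36 ≡ 13; y = λ·(18 - 13) - 9 ≡ 7. → (13, 7)
3P: (13, 7) + (18, 9). λ = (9 - 7)/(18 - 13) ≡ 2/5 mod 19. 5⁻¹ ≡ 4 (mod 19), so λ ≡ 8.
  x = λ² - 13 - 18 = 64 - 31 ≡ 14; y = λ·(13 - 14) - 7 ≡ 4. → (14, 4)

(14, 4)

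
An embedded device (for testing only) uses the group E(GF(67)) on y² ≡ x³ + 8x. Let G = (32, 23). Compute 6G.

Double-and-add on 6 = (110)₂. Start with G = (32, 23) for the leading 1-bit.
double: tangent at (32, 23): λ = (3·32² + 8)/(2·23) ≡ 65/46. 46⁻¹ ≡ 51 (mod 67), so λ ≡ 65·51 ≡ 32.
  x = λ² - 32 - 32 = 1024 - 64 ≡ 22; y = λ·(32 - 22) - 23 ≡ 29. → (22, 29)
add G: (22, 29) + (32, 23). λ = (23 - 29)/(32 - 22) ≡ 61/10 mod 67. 10⁻¹ ≡ 47 (mod 67) since 10·47 = 470 ≡ 1, so λ ≡ 53.
  x = λ² - 22 - 32 = 2809 - 54 ≡ 8; y = λ·(22 - 8) - 29 ≡ 43. → (8, 43)
double: tangent at (8, 43): λ = (3·8² + 8)/(2·43) ≡ 66/19. 19⁻¹ ≡ 60 (mod 67), so λ ≡ 66·60 ≡ 7.
  x = λ² - 8 - 8 = 49 - 16 ≡ 33; y = λ·(8 - 33) - 43 ≡ 50. → (33, 50)

(33, 50)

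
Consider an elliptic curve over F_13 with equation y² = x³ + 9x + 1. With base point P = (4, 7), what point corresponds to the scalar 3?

O

Repeated addition: build up to 3P.
2P: tangent at (4, 7): λ = (3·4² + 9)/(2·7) ≡ 5/1. 1⁻¹ ≡ 1 (mod 13) since 1·1 = 1 ≡ 1, so λ ≡ 5·1 ≡ 5.
  x = λ² - 4 - 4 = 25 - 8 ≡ 4; y = λ·(4 - 4) - 7 ≡ 6. → (4, 6)
3P: (4, 6) + (4, 7): same x and y₁ ≡ -y₂, so the sum is the point at infinity.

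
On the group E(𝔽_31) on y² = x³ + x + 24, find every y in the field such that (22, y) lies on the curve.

none

x³ + 1x + 24 = 10694 ≡ 30 (mod 31).
30 is a non-residue mod 31; no y exists.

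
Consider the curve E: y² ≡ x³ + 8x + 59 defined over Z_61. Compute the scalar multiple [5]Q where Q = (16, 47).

O

Double-and-add on 5 = (101)₂. Start with Q = (16, 47) for the leading 1-bit.
double: tangent at (16, 47): λ = (3·16² + 8)/(2·47) ≡ 44/33. 33⁻¹ ≡ 37 (mod 61) since 33·37 = 1221 ≡ 1, so λ ≡ 44·37 ≡ 42.
  x = λ² - 16 - 16 = 1764 - 32 ≡ 24; y = λ·(16 - 24) - 47 ≡ 44. → (24, 44)
double: tangent at (24, 44): λ = (3·24² + 8)/(2·44) ≡ 28/27. 27⁻¹ ≡ 52 (mod 61) since 27·52 = 1404 ≡ 1, so λ ≡ 28·52 ≡ 53.
  x = λ² - 24 - 24 = 2809 - 48 ≡ 16; y = λ·(24 - 16) - 44 ≡ 14. → (16, 14)
add Q: (16, 14) + (16, 47): same x and y₁ ≡ -y₂, so the sum is O.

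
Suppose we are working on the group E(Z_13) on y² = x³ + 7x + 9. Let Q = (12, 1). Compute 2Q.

tangent at (12, 1): λ = (3·12² + 7)/(2·1) ≡ 10/2. 2⁻¹ ≡ 7 (mod 13), so λ ≡ 10·7 ≡ 5.
  x = λ² - 12 - 12 = 25 - 24 ≡ 1; y = λ·(12 - 1) - 1 ≡ 2. → (1, 2)

(1, 2)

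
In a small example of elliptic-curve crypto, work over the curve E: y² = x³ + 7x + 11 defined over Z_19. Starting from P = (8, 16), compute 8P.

O

Double-and-add on 8 = (1000)₂. Start with P = (8, 16) for the leading 1-bit.
double: tangent at (8, 16): λ = (3·8² + 7)/(2·16) ≡ 9/13. 13⁻¹ ≡ 3 (mod 19) since 13·3 = 39 ≡ 1, so λ ≡ 9·3 ≡ 8.
  x = λ² - 8 - 8 = 64 - 16 ≡ 10; y = λ·(8 - 10) - 16 ≡ 6. → (10, 6)
double: tangent at (10, 6): λ = (3·10² + 7)/(2·6) ≡ 3/12. 12⁻¹ ≡ 8 (mod 19), so λ ≡ 3·8 ≡ 5.
  x = λ² - 10 - 10 = 25 - 20 ≡ 5; y = λ·(10 - 5) - 6 ≡ 0. → (5, 0)
double: (5, 0) + (5, 0): same x and y₁ ≡ -y₂, so the sum is O.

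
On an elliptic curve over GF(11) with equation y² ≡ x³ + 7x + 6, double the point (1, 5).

tangent at (1, 5): λ = (3·1² + 7)/(2·5) ≡ 10/10. 10⁻¹ ≡ 10 (mod 11), so λ ≡ 10·10 ≡ 1.
  x = λ² - 1 - 1 = 1 - 2 ≡ 10; y = λ·(1 - 10) - 5 ≡ 8. → (10, 8)

(10, 8)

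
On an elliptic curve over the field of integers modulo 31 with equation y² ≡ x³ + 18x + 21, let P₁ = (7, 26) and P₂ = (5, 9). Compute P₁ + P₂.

(6, 29)

(7, 26) + (5, 9). λ = (9 - 26)/(5 - 7) ≡ 14/29 mod 31. 29⁻¹ ≡ 15 (mod 31) since 29·15 = 435 ≡ 1, so λ ≡ 24.
  x = λ² - 7 - 5 = 576 - 12 ≡ 6; y = λ·(7 - 6) - 26 ≡ 29. → (6, 29)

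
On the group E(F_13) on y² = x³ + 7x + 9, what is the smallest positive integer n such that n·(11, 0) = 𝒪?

2P: (11, 0) + (11, 0): same x and y₁ ≡ -y₂, so the sum is 𝒪.
2P = 𝒪, so the order is 2.

2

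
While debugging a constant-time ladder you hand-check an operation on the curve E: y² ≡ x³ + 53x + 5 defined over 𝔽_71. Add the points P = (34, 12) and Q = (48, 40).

(34, 12) + (48, 40). λ = (40 - 12)/(48 - 34) ≡ 28/14 mod 71. 14⁻¹ ≡ 66 (mod 71) since 14·66 = 924 ≡ 1, so λ ≡ 2.
  x = λ² - 34 - 48 = 4 - 82 ≡ 64; y = λ·(34 - 64) - 12 ≡ 70. → (64, 70)

(64, 70)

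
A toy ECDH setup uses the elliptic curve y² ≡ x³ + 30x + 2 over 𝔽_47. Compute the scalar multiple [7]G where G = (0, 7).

(26, 13)

Double-and-add on 7 = (111)₂. Start with G = (0, 7) for the leading 1-bit.
double: tangent at (0, 7): λ = (3·0² + 30)/(2·7) ≡ 30/14. 14⁻¹ ≡ 37 (mod 47), so λ ≡ 30·37 ≡ 29.
  x = λ² - 0 - 0 = 841 - 0 ≡ 42; y = λ·(0 - 42) - 7 ≡ 44. → (42, 44)
add G: (42, 44) + (0, 7). λ = (7 - 44)/(0 - 42) ≡ 10/5 mod 47. 5⁻¹ ≡ 19 (mod 47) since 5·19 = 95 ≡ 1, so λ ≡ 2.
  x = λ² - 42 - 0 = 4 - 42 ≡ 9; y = λ·(42 - 9) - 44 ≡ 22. → (9, 22)
double: tangent at (9, 22): λ = (3·9² + 30)/(2·22) ≡ 38/44. 44⁻¹ ≡ 31 (mod 47) since 44·31 = 1364 ≡ 1, so λ ≡ 38·31 ≡ 3.
  x = λ² - 9 - 9 = 9 - 18 ≡ 38; y = λ·(9 - 38) - 22 ≡ 32. → (38, 32)
add G: (38, 32) + (0, 7). λ = (7 - 32)/(0 - 38) ≡ 22/9 mod 47. 9⁻¹ ≡ 21 (mod 47), so λ ≡ 39.
  x = λ² - 38 - 0 = 1521 - 38 ≡ 26; y = λ·(38 - 26) - 32 ≡ 13. → (26, 13)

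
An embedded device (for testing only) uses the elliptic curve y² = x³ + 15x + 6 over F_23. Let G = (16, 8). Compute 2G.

tangent at (16, 8): λ = (3·16² + 15)/(2·8) ≡ 1/16. 16⁻¹ ≡ 13 (mod 23) since 16·13 = 208 ≡ 1, so λ ≡ 1·13 ≡ 13.
  x = λ² - 16 - 16 = 169 - 32 ≡ 22; y = λ·(16 - 22) - 8 ≡ 6. → (22, 6)

(22, 6)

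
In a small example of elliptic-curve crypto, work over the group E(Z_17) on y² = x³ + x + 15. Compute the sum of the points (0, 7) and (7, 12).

(6, 13)

(0, 7) + (7, 12). λ = (12 - 7)/(7 - 0) ≡ 5/7 mod 17. 7⁻¹ ≡ 5 (mod 17), so λ ≡ 8.
  x = λ² - 0 - 7 = 64 - 7 ≡ 6; y = λ·(0 - 6) - 7 ≡ 13. → (6, 13)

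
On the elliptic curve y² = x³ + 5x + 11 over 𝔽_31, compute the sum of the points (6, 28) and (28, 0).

(6, 28) + (28, 0). λ = (0 - 28)/(28 - 6) ≡ 3/22 mod 31. 22⁻¹ ≡ 24 (mod 31) since 22·24 = 528 ≡ 1, so λ ≡ 10.
  x = λ² - 6 - 28 = 100 - 34 ≡ 4; y = λ·(6 - 4) - 28 ≡ 23. → (4, 23)

(4, 23)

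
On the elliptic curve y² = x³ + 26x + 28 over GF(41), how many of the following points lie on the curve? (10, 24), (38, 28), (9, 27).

(10, 24): 24² ≡ 2, rhs ≡ 17 → off.
(38, 28): 28² ≡ 5, rhs ≡ 5 → on.
(9, 27): 27² ≡ 32, rhs ≡ 7 → off.

1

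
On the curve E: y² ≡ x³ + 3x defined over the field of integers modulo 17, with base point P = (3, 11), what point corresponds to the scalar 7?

Repeated addition: build up to 7P.
2P: tangent at (3, 11): λ = (3·3² + 3)/(2·11) ≡ 13/5. 5⁻¹ ≡ 7 (mod 17), so λ ≡ 13·7 ≡ 6.
  x = λ² - 3 - 3 = 36 - 6 ≡ 13; y = λ·(3 - 13) - 11 ≡ 14. → (13, 14)
3P: (13, 14) + (3, 11). λ = (11 - 14)/(3 - 13) ≡ 14/7 mod 17. 7⁻¹ ≡ 5 (mod 17) since 7·5 = 35 ≡ 1, so λ ≡ 2.
  x = λ² - 13 - 3 = 4 - 16 ≡ 5; y = λ·(13 - 5) - 14 ≡ 2. → (5, 2)
4P: (5, 2) + (3, 11). λ = (11 - 2)/(3 - 5) ≡ 9/15 mod 17. 15⁻¹ ≡ 8 (mod 17), so λ ≡ 4.
  x = λ² - 5 - 3 = 16 - 8 ≡ 8; y = λ·(5 - 8) - 2 ≡ 3. → (8, 3)
5P: (8, 3) + (3, 11). λ = (11 - 3)/(3 - 8) ≡ 8/12 mod 17. 12⁻¹ ≡ 10 (mod 17) since 12·10 = 120 ≡ 1, so λ ≡ 12.
  x = λ² - 8 - 3 = 144 - 11 ≡ 14; y = λ·(8 - 14) - 3 ≡ 10. → (14, 10)
6P: (14, 10) + (3, 11). λ = (11 - 10)/(3 - 14) ≡ 1/6 mod 17. 6⁻¹ ≡ 3 (mod 17) since 6·3 = 18 ≡ 1, so λ ≡ 3.
  x = λ² - 14 - 3 = 9 - 17 ≡ 9; y = λ·(14 - 9) - 10 ≡ 5. → (9, 5)
7P: (9, 5) + (3, 11). λ = (11 - 5)/(3 - 9) ≡ 6/11 mod 17. 11⁻¹ ≡ 14 (mod 17), so λ ≡ 16.
  x = λ² - 9 - 3 = 256 - 12 ≡ 6; y = λ·(9 - 6) - 5 ≡ 9. → (6, 9)

(6, 9)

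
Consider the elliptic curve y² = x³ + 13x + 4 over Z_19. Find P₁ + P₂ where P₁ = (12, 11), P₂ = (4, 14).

(12, 11) + (4, 14). λ = (14 - 11)/(4 - 12) ≡ 3/11 mod 19. 11⁻¹ ≡ 7 (mod 19), so λ ≡ 2.
  x = λ² - 12 - 4 = 4 - 16 ≡ 7; y = λ·(12 - 7) - 11 ≡ 18. → (7, 18)

(7, 18)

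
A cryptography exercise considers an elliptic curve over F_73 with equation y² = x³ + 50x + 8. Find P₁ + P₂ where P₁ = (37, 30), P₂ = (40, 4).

(63, 25)

(37, 30) + (40, 4). λ = (4 - 30)/(40 - 37) ≡ 47/3 mod 73. 3⁻¹ ≡ 49 (mod 73) since 3·49 = 147 ≡ 1, so λ ≡ 40.
  x = λ² - 37 - 40 = 1600 - 77 ≡ 63; y = λ·(37 - 63) - 30 ≡ 25. → (63, 25)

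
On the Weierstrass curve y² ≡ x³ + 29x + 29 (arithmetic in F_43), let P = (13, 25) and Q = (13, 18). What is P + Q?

O

The two points share x = 13 and their y-coordinates satisfy 25 + 18 ≡ 0 (mod 43), so they are inverses. Their sum is O.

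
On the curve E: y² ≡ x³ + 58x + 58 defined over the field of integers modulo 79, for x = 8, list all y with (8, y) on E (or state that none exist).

none

x³ + 58x + 58 = 1034 ≡ 7 (mod 79).
7 is a non-residue mod 79; no y exists.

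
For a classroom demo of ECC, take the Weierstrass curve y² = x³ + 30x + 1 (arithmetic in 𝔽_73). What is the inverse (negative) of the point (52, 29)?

-(52, 29) = (52, -29 mod 73) = (52, 44).

(52, 44)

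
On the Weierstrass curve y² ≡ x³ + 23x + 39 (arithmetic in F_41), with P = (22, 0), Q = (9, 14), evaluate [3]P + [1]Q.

First 3P:
Repeated addition: build up to 3P.
2P: (22, 0) + (22, 0): same x and y₁ ≡ -y₂, so the sum is ∞.
3P: ∞ + (22, 0) = (22, 0) (identity).
3P = (22, 0).
Finally 3P + Q:
(22, 0) + (9, 14). λ = (14 - 0)/(9 - 22) ≡ 14/28 mod 41. 28⁻¹ ≡ 22 (mod 41) since 28·22 = 616 ≡ 1, so λ ≡ 21.
  x = λ² - 22 - 9 = 441 - 31 ≡ 0; y = λ·(22 - 0) - 0 ≡ 11. → (0, 11)

(0, 11)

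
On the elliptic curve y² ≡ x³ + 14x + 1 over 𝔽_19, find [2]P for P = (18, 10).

tangent at (18, 10): λ = (3·18² + 14)/(2·10) ≡ 17/1. 1⁻¹ ≡ 1 (mod 19), so λ ≡ 17·1 ≡ 17.
  x = λ² - 18 - 18 = 289 - 36 ≡ 6; y = λ·(18 - 6) - 10 ≡ 4. → (6, 4)

(6, 4)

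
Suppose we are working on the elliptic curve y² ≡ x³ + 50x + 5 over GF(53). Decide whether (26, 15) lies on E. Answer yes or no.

y² = 15² ≡ 13; x³ + 50x + 5 = 18881 ≡ 13 (mod 53). 13 = 13.

yes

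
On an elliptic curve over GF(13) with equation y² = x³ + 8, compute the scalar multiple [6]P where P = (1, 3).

(8, 0)

Double-and-add on 6 = (110)₂. Start with P = (1, 3) for the leading 1-bit.
double: tangent at (1, 3): λ = (3·1² + 0)/(2·3) ≡ 3/6. 6⁻¹ ≡ 11 (mod 13), so λ ≡ 3·11 ≡ 7.
  x = λ² - 1 - 1 = 49 - 2 ≡ 8; y = λ·(1 - 8) - 3 ≡ 0. → (8, 0)
add P: (8, 0) + (1, 3). λ = (3 - 0)/(1 - 8) ≡ 3/6 mod 13. 6⁻¹ ≡ 11 (mod 13), so λ ≡ 7.
  x = λ² - 8 - 1 = 49 - 9 ≡ 1; y = λ·(8 - 1) - 0 ≡ 10. → (1, 10)
double: tangent at (1, 10): λ = (3·1² + 0)/(2·10) ≡ 3/7. 7⁻¹ ≡ 2 (mod 13), so λ ≡ 3·2 ≡ 6.
  x = λ² - 1 - 1 = 36 - 2 ≡ 8; y = λ·(1 - 8) - 10 ≡ 0. → (8, 0)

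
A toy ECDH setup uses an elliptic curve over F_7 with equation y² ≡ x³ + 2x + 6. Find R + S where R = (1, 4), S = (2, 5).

(1, 4) + (2, 5). λ = (5 - 4)/(2 - 1) ≡ 1/1 mod 7. 1⁻¹ ≡ 1 (mod 7) since 1·1 = 1 ≡ 1, so λ ≡ 1.
  x = λ² - 1 - 2 = 1 - 3 ≡ 5; y = λ·(1 - 5) - 4 ≡ 6. → (5, 6)

(5, 6)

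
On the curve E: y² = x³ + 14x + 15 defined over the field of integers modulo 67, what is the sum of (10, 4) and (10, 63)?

O

The two points share x = 10 and their y-coordinates satisfy 4 + 63 ≡ 0 (mod 67), so they are inverses. Their sum is O.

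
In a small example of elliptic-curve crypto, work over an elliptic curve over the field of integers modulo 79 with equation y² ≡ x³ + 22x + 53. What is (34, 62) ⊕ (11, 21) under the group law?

(66, 63)

(34, 62) + (11, 21). λ = (21 - 62)/(11 - 34) ≡ 38/56 mod 79. 56⁻¹ ≡ 24 (mod 79), so λ ≡ 43.
  x = λ² - 34 - 11 = 1849 - 45 ≡ 66; y = λ·(34 - 66) - 62 ≡ 63. → (66, 63)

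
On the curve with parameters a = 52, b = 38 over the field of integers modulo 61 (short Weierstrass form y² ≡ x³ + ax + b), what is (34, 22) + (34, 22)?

(49, 59)

tangent at (34, 22): λ = (3·34² + 52)/(2·22) ≡ 43/44. 44⁻¹ ≡ 43 (mod 61), so λ ≡ 43·43 ≡ 19.
  x = λ² - 34 - 34 = 361 - 68 ≡ 49; y = λ·(34 - 49) - 22 ≡ 59. → (49, 59)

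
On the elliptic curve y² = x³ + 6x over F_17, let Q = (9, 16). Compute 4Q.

(9, 1)

Double-and-add on 4 = (100)₂. Start with Q = (9, 16) for the leading 1-bit.
double: tangent at (9, 16): λ = (3·9² + 6)/(2·16) ≡ 11/15. 15⁻¹ ≡ 8 (mod 17) since 15·8 = 120 ≡ 1, so λ ≡ 11·8 ≡ 3.
  x = λ² - 9 - 9 = 9 - 18 ≡ 8; y = λ·(9 - 8) - 16 ≡ 4. → (8, 4)
double: tangent at (8, 4): λ = (3·8² + 6)/(2·4) ≡ 11/8. 8⁻¹ ≡ 15 (mod 17), so λ ≡ 11·15 ≡ 12.
  x = λ² - 8 - 8 = 144 - 16 ≡ 9; y = λ·(8 - 9) - 4 ≡ 1. → (9, 1)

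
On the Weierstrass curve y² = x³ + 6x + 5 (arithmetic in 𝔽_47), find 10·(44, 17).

(36, 21)

Write G = (44, 17).
Double-and-add on 10 = (1010)₂. Start with G = (44, 17) for the leading 1-bit.
double: tangent at (44, 17): λ = (3·44² + 6)/(2·17) ≡ 33/34. 34⁻¹ ≡ 18 (mod 47), so λ ≡ 33·18 ≡ 30.
  x = λ² - 44 - 44 = 900 - 88 ≡ 13; y = λ·(44 - 13) - 17 ≡ 20. → (13, 20)
double: tangent at (13, 20): λ = (3·13² + 6)/(2·20) ≡ 43/40. 40⁻¹ ≡ 20 (mod 47), so λ ≡ 43·20 ≡ 14.
  x = λ² - 13 - 13 = 196 - 26 ≡ 29; y = λ·(13 - 29) - 20 ≡ 38. → (29, 38)
add G: (29, 38) + (44, 17). λ = (17 - 38)/(44 - 29) ≡ 26/15 mod 47. 15⁻¹ ≡ 22 (mod 47) since 15·22 = 330 ≡ 1, so λ ≡ 8.
  x = λ² - 29 - 44 = 64 - 73 ≡ 38; y = λ·(29 - 38) - 38 ≡ 31. → (38, 31)
double: tangent at (38, 31): λ = (3·38² + 6)/(2·31) ≡ 14/15. 15⁻¹ ≡ 22 (mod 47), so λ ≡ 14·22 ≡ 26.
  x = λ² - 38 - 38 = 676 - 76 ≡ 36; y = λ·(38 - 36) - 31 ≡ 21. → (36, 21)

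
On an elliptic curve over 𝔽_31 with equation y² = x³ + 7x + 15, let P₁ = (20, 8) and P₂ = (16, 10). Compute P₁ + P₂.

(3, 30)

(20, 8) + (16, 10). λ = (10 - 8)/(16 - 20) ≡ 2/27 mod 31. 27⁻¹ ≡ 23 (mod 31), so λ ≡ 15.
  x = λ² - 20 - 16 = 225 - 36 ≡ 3; y = λ·(20 - 3) - 8 ≡ 30. → (3, 30)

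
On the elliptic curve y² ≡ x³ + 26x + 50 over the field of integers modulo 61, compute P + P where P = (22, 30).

(30, 21)

tangent at (22, 30): λ = (3·22² + 26)/(2·30) ≡ 14/60. 60⁻¹ ≡ 60 (mod 61) since 60·60 = 3600 ≡ 1, so λ ≡ 14·60 ≡ 47.
  x = λ² - 22 - 22 = 2209 - 44 ≡ 30; y = λ·(22 - 30) - 30 ≡ 21. → (30, 21)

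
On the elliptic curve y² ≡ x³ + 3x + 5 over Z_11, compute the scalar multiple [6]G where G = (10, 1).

(4, 9)

Repeated addition: build up to 6G.
2G: tangent at (10, 1): λ = (3·10² + 3)/(2·1) ≡ 6/2. 2⁻¹ ≡ 6 (mod 11) since 2·6 = 12 ≡ 1, so λ ≡ 6·6 ≡ 3.
  x = λ² - 10 - 10 = 9 - 20 ≡ 0; y = λ·(10 - 0) - 1 ≡ 7. → (0, 7)
3G: (0, 7) + (10, 1). λ = (1 - 7)/(10 - 0) ≡ 5/10 mod 11. 10⁻¹ ≡ 10 (mod 11) since 10·10 = 100 ≡ 1, so λ ≡ 6.
  x = λ² - 0 - 10 = 36 - 10 ≡ 4; y = λ·(0 - 4) - 7 ≡ 2. → (4, 2)
4G: (4, 2) + (10, 1). λ = (1 - 2)/(10 - 4) ≡ 10/6 mod 11. 6⁻¹ ≡ 2 (mod 11) since 6·2 = 12 ≡ 1, so λ ≡ 9.
  x = λ² - 4 - 10 = 81 - 14 ≡ 1; y = λ·(4 - 1) - 2 ≡ 3. → (1, 3)
5G: (1, 3) + (10, 1). λ = (1 - 3)/(10 - 1) ≡ 9/9 mod 11. 9⁻¹ ≡ 5 (mod 11), so λ ≡ 1.
  x = λ² - 1 - 10 = 1 - 11 ≡ 1; y = λ·(1 - 1) - 3 ≡ 8. → (1, 8)
6G: (1, 8) + (10, 1). λ = (1 - 8)/(10 - 1) ≡ 4/9 mod 11. 9⁻¹ ≡ 5 (mod 11), so λ ≡ 9.
  x = λ² - 1 - 10 = 81 - 11 ≡ 4; y = λ·(1 - 4) - 8 ≡ 9. → (4, 9)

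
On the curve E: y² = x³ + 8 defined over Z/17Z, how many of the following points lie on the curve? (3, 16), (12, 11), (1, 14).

(3, 16): 16² ≡ 1, rhs ≡ 1 → on.
(12, 11): 11² ≡ 2, rhs ≡ 2 → on.
(1, 14): 14² ≡ 9, rhs ≡ 9 → on.

3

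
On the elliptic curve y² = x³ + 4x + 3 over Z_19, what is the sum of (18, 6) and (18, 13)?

O

The two points share x = 18 and their y-coordinates satisfy 6 + 13 ≡ 0 (mod 19), so they are inverses. Their sum is 𝒪.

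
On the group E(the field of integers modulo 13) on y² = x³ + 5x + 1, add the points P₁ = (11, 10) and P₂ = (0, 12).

(3, 11)

(11, 10) + (0, 12). λ = (12 - 10)/(0 - 11) ≡ 2/2 mod 13. 2⁻¹ ≡ 7 (mod 13), so λ ≡ 1.
  x = λ² - 11 - 0 = 1 - 11 ≡ 3; y = λ·(11 - 3) - 10 ≡ 11. → (3, 11)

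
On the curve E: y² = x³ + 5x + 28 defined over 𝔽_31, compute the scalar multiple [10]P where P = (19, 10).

(17, 2)

Repeated addition: build up to 10P.
2P: tangent at (19, 10): λ = (3·19² + 5)/(2·10) ≡ 3/20. 20⁻¹ ≡ 14 (mod 31) since 20·14 = 280 ≡ 1, so λ ≡ 3·14 ≡ 11.
  x = λ² - 19 - 19 = 121 - 38 ≡ 21; y = λ·(19 - 21) - 10 ≡ 30. → (21, 30)
3P: (21, 30) + (19, 10). λ = (10 - 30)/(19 - 21) ≡ 11/29 mod 31. 29⁻¹ ≡ 15 (mod 31) since 29·15 = 435 ≡ 1, so λ ≡ 10.
  x = λ² - 21 - 19 = 100 - 40 ≡ 29; y = λ·(21 - 29) - 30 ≡ 14. → (29, 14)
4P: (29, 14) + (19, 10). λ = (10 - 14)/(19 - 29) ≡ 27/21 mod 31. 21⁻¹ ≡ 3 (mod 31) since 21·3 = 63 ≡ 1, so λ ≡ 19.
  x = λ² - 29 - 19 = 361 - 48 ≡ 3; y = λ·(29 - 3) - 14 ≡ 15. → (3, 15)
5P: (3, 15) + (19, 10). λ = (10 - 15)/(19 - 3) ≡ 26/16 mod 31. 16⁻¹ ≡ 2 (mod 31), so λ ≡ 21.
  x = λ² - 3 - 19 = 441 - 22 ≡ 16; y = λ·(3 - 16) - 15 ≡ 22. → (16, 22)
6P: (16, 22) + (19, 10). λ = (10 - 22)/(19 - 16) ≡ 19/3 mod 31. 3⁻¹ ≡ 21 (mod 31), so λ ≡ 27.
  x = λ² - 16 - 19 = 729 - 35 ≡ 12; y = λ·(16 - 12) - 22 ≡ 24. → (12, 24)
7P: (12, 24) + (19, 10). λ = (10 - 24)/(19 - 12) ≡ 17/7 mod 31. 7⁻¹ ≡ 9 (mod 31) since 7·9 = 63 ≡ 1, so λ ≡ 29.
  x = λ² - 12 - 19 = 841 - 31 ≡ 4; y = λ·(12 - 4) - 24 ≡ 22. → (4, 22)
8P: (4, 22) + (19, 10). λ = (10 - 22)/(19 - 4) ≡ 19/15 mod 31. 15⁻¹ ≡ 29 (mod 31), so λ ≡ 24.
  x = λ² - 4 - 19 = 576 - 23 ≡ 26; y = λ·(4 - 26) - 22 ≡ 8. → (26, 8)
9P: (26, 8) + (19, 10). λ = (10 - 8)/(19 - 26) ≡ 2/24 mod 31. 24⁻¹ ≡ 22 (mod 31), so λ ≡ 13.
  x = λ² - 26 - 19 = 169 - 45 ≡ 0; y = λ·(26 - 0) - 8 ≡ 20. → (0, 20)
10P: (0, 20) + (19, 10). λ = (10 - 20)/(19 - 0) ≡ 21/19 mod 31. 19⁻¹ ≡ 18 (mod 31), so λ ≡ 6.
  x = λ² - 0 - 19 = 36 - 19 ≡ 17; y = λ·(0 - 17) - 20 ≡ 2. → (17, 2)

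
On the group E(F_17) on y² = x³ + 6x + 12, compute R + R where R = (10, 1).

tangent at (10, 1): λ = (3·10² + 6)/(2·1) ≡ 0/2. 2⁻¹ ≡ 9 (mod 17), so λ ≡ 0·9 ≡ 0.
  x = λ² - 10 - 10 = 0 - 20 ≡ 14; y = λ·(10 - 14) - 1 ≡ 16. → (14, 16)

(14, 16)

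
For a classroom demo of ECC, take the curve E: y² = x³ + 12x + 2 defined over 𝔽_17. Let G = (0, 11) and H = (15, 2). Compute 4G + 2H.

First 4G:
Double-and-add on 4 = (100)₂. Start with G = (0, 11) for the leading 1-bit.
double: tangent at (0, 11): λ = (3·0² + 12)/(2·11) ≡ 12/5. 5⁻¹ ≡ 7 (mod 17), so λ ≡ 12·7 ≡ 16.
  x = λ² - 0 - 0 = 256 - 0 ≡ 1; y = λ·(0 - 1) - 11 ≡ 7. → (1, 7)
double: tangent at (1, 7): λ = (3·1² + 12)/(2·7) ≡ 15/14. 14⁻¹ ≡ 11 (mod 17), so λ ≡ 15·11 ≡ 12.
  x = λ² - 1 - 1 = 144 - 2 ≡ 6; y = λ·(1 - 6) - 7 ≡ 1. → (6, 1)
4G = (6, 1).
Next 2H:
Repeated addition: build up to 2H.
2H: tangent at (15, 2): λ = (3·15² + 12)/(2·2) ≡ 7/4. 4⁻¹ ≡ 13 (mod 17), so λ ≡ 7·13 ≡ 6.
  x = λ² - 15 - 15 = 36 - 30 ≡ 6; y = λ·(15 - 6) - 2 ≡ 1. → (6, 1)
2H = (6, 1).
Finally 4G + 2H:
tangent at (6, 1): λ = (3·6² + 12)/(2·1) ≡ 1/2. 2⁻¹ ≡ 9 (mod 17) since 2·9 = 18 ≡ 1, so λ ≡ 1·9 ≡ 9.
  x = λ² - 6 - 6 = 81 - 12 ≡ 1; y = λ·(6 - 1) - 1 ≡ 10. → (1, 10)

(1, 10)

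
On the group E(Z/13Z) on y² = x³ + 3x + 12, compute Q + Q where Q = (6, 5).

(5, 10)

tangent at (6, 5): λ = (3·6² + 3)/(2·5) ≡ 7/10. 10⁻¹ ≡ 4 (mod 13), so λ ≡ 7·4 ≡ 2.
  x = λ² - 6 - 6 = 4 - 12 ≡ 5; y = λ·(6 - 5) - 5 ≡ 10. → (5, 10)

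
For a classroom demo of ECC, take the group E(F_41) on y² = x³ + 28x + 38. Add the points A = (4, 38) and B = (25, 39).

(16, 20)

(4, 38) + (25, 39). λ = (39 - 38)/(25 - 4) ≡ 1/21 mod 41. 21⁻¹ ≡ 2 (mod 41) since 21·2 = 42 ≡ 1, so λ ≡ 2.
  x = λ² - 4 - 25 = 4 - 29 ≡ 16; y = λ·(4 - 16) - 38 ≡ 20. → (16, 20)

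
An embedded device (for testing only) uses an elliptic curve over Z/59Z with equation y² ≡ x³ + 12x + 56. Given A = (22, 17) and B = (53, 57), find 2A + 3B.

(49, 36)

First 2A:
Repeated addition: build up to 2A.
2A: tangent at (22, 17): λ = (3·22² + 12)/(2·17) ≡ 48/34. 34⁻¹ ≡ 33 (mod 59) since 34·33 = 1122 ≡ 1, so λ ≡ 48·33 ≡ 50.
  x = λ² - 22 - 22 = 2500 - 44 ≡ 37; y = λ·(22 - 37) - 17 ≡ 0. → (37, 0)
2A = (37, 0).
Next 3B:
Repeated addition: build up to 3B.
2B: tangent at (53, 57): λ = (3·53² + 12)/(2·57) ≡ 2/55. 55⁻¹ ≡ 44 (mod 59), so λ ≡ 2·44 ≡ 29.
  x = λ² - 53 - 53 = 841 - 106 ≡ 27; y = λ·(53 - 27) - 57 ≡ 48. → (27, 48)
3B: (27, 48) + (53, 57). λ = (57 - 48)/(53 - 27) ≡ 9/26 mod 59. 26⁻¹ ≡ 25 (mod 59) since 26·25 = 650 ≡ 1, so λ ≡ 48.
  x = λ² - 27 - 53 = 2304 - 80 ≡ 41; y = λ·(27 - 41) - 48 ≡ 47. → (41, 47)
3B = (41, 47).
Finally 2A + 3B:
(37, 0) + (41, 47). λ = (47 - 0)/(41 - 37) ≡ 47/4 mod 59. 4⁻¹ ≡ 15 (mod 59), so λ ≡ 56.
  x = λ² - 37 - 41 = 3136 - 78 ≡ 49; y = λ·(37 - 49) - 0 ≡ 36. → (49, 36)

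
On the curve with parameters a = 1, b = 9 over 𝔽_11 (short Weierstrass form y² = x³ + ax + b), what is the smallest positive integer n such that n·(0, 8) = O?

2P: tangent at (0, 8): λ = (3·0² + 1)/(2·8) ≡ 1/5. 5⁻¹ ≡ 9 (mod 11), so λ ≡ 1·9 ≡ 9.
  x = λ² - 0 - 0 = 81 - 0 ≡ 4; y = λ·(0 - 4) - 8 ≡ 0. → (4, 0)
3P: (4, 0) + (0, 8). λ = (8 - 0)/(0 - 4) ≡ 8/7 mod 11. 7⁻¹ ≡ 8 (mod 11), so λ ≡ 9.
  x = λ² - 4 - 0 = 81 - 4 ≡ 0; y = λ·(4 - 0) - 0 ≡ 3. → (0, 3)
4P: (0, 3) + (0, 8): same x and y₁ ≡ -y₂, so the sum is O.
4P = O, so the order is 4.

4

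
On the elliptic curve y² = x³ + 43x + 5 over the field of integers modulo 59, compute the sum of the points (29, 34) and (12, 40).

(12, 19)

(29, 34) + (12, 40). λ = (40 - 34)/(12 - 29) ≡ 6/42 mod 59. 42⁻¹ ≡ 52 (mod 59), so λ ≡ 17.
  x = λ² - 29 - 12 = 289 - 41 ≡ 12; y = λ·(29 - 12) - 34 ≡ 19. → (12, 19)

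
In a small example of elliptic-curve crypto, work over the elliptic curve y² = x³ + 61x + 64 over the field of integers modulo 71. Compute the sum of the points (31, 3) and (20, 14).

(31, 3) + (20, 14). λ = (14 - 3)/(20 - 31) ≡ 11/60 mod 71. 60⁻¹ ≡ 58 (mod 71) since 60·58 = 3480 ≡ 1, so λ ≡ 70.
  x = λ² - 31 - 20 = 4900 - 51 ≡ 21; y = λ·(31 - 21) - 3 ≡ 58. → (21, 58)

(21, 58)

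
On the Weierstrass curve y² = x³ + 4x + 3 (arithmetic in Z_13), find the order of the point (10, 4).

8

2P: tangent at (10, 4): λ = (3·10² + 4)/(2·4) ≡ 5/8. 8⁻¹ ≡ 5 (mod 13) since 8·5 = 40 ≡ 1, so λ ≡ 5·5 ≡ 12.
  x = λ² - 10 - 10 = 144 - 20 ≡ 7; y = λ·(10 - 7) - 4 ≡ 6. → (7, 6)
3P: (7, 6) + (10, 4). λ = (4 - 6)/(10 - 7) ≡ 11/3 mod 13. 3⁻¹ ≡ 9 (mod 13) since 3·9 = 27 ≡ 1, so λ ≡ 8.
  x = λ² - 7 - 10 = 64 - 17 ≡ 8; y = λ·(7 - 8) - 6 ≡ 12. → (8, 12)
4P: (8, 12) + (10, 4). λ = (4 - 12)/(10 - 8) ≡ 5/2 mod 13. 2⁻¹ ≡ 7 (mod 13) since 2·7 = 14 ≡ 1, so λ ≡ 9.
  x = λ² - 8 - 10 = 81 - 18 ≡ 11; y = λ·(8 - 11) - 12 ≡ 0. → (11, 0)
5P: (11, 0) + (10, 4). λ = (4 - 0)/(10 - 11) ≡ 4/12 mod 13. 12⁻¹ ≡ 12 (mod 13), so λ ≡ 9.
  x = λ² - 11 - 10 = 81 - 21 ≡ 8; y = λ·(11 - 8) - 0 ≡ 1. → (8, 1)
6P: (8, 1) + (10, 4). λ = (4 - 1)/(10 - 8) ≡ 3/2 mod 13. 2⁻¹ ≡ 7 (mod 13), so λ ≡ 8.
  x = λ² - 8 - 10 = 64 - 18 ≡ 7; y = λ·(8 - 7) - 1 ≡ 7. → (7, 7)
7P: (7, 7) + (10, 4). λ = (4 - 7)/(10 - 7) ≡ 10/3 mod 13. 3⁻¹ ≡ 9 (mod 13), so λ ≡ 12.
  x = λ² - 7 - 10 = 144 - 17 ≡ 10; y = λ·(7 - 10) - 7 ≡ 9. → (10, 9)
8P: (10, 9) + (10, 4): same x and y₁ ≡ -y₂, so the sum is O.
8P = O, so the order is 8.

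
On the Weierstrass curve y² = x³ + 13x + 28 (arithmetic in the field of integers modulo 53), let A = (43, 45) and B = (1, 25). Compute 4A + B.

First 4A:
Repeated addition: build up to 4A.
2A: tangent at (43, 45): λ = (3·43² + 13)/(2·45) ≡ 48/37. 37⁻¹ ≡ 43 (mod 53), so λ ≡ 48·43 ≡ 50.
  x = λ² - 43 - 43 = 2500 - 86 ≡ 29; y = λ·(43 - 29) - 45 ≡ 19. → (29, 19)
3A: (29, 19) + (43, 45). λ = (45 - 19)/(43 - 29) ≡ 26/14 mod 53. 14⁻¹ ≡ 19 (mod 53) since 14·19 = 266 ≡ 1, so λ ≡ 17.
  x = λ² - 29 - 43 = 289 - 72 ≡ 5; y = λ·(29 - 5) - 19 ≡ 18. → (5, 18)
4A: (5, 18) + (43, 45). λ = (45 - 18)/(43 - 5) ≡ 27/38 mod 53. 38⁻¹ ≡ 7 (mod 53), so λ ≡ 30.
  x = λ² - 5 - 43 = 900 - 48 ≡ 4; y = λ·(5 - 4) - 18 ≡ 12. → (4, 12)
4A = (4, 12).
Finally 4A + B:
(4, 12) + (1, 25). λ = (25 - 12)/(1 - 4) ≡ 13/50 mod 53. 50⁻¹ ≡ 35 (mod 53) since 50·35 = 1750 ≡ 1, so λ ≡ 31.
  x = λ² - 4 - 1 = 961 - 5 ≡ 2; y = λ·(4 - 2) - 12 ≡ 50. → (2, 50)

(2, 50)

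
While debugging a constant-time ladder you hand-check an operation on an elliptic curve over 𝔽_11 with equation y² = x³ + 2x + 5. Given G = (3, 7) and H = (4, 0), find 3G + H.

First 3G:
Repeated addition: build up to 3G.
2G: tangent at (3, 7): λ = (3·3² + 2)/(2·7) ≡ 7/3. 3⁻¹ ≡ 4 (mod 11) since 3·4 = 12 ≡ 1, so λ ≡ 7·4 ≡ 6.
  x = λ² - 3 - 3 = 36 - 6 ≡ 8; y = λ·(3 - 8) - 7 ≡ 7. → (8, 7)
3G: (8, 7) + (3, 7). λ = (7 - 7)/(3 - 8) ≡ 0/6 mod 11. 6⁻¹ ≡ 2 (mod 11), so λ ≡ 0.
  x = λ² - 8 - 3 = 0 - 11 ≡ 0; y = λ·(8 - 0) - 7 ≡ 4. → (0, 4)
3G = (0, 4).
Finally 3G + H:
(0, 4) + (4, 0). λ = (0 - 4)/(4 - 0) ≡ 7/4 mod 11. 4⁻¹ ≡ 3 (mod 11), so λ ≡ 10.
  x = λ² - 0 - 4 = 100 - 4 ≡ 8; y = λ·(0 - 8) - 4 ≡ 4. → (8, 4)

(8, 4)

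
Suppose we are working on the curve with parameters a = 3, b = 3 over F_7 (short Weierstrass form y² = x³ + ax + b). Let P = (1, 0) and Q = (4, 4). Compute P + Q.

(1, 0) + (4, 4). λ = (4 - 0)/(4 - 1) ≡ 4/3 mod 7. 3⁻¹ ≡ 5 (mod 7), so λ ≡ 6.
  x = λ² - 1 - 4 = 36 - 5 ≡ 3; y = λ·(1 - 3) - 0 ≡ 2. → (3, 2)

(3, 2)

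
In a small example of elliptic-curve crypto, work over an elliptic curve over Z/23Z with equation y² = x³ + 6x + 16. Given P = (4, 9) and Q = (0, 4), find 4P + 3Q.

First 4P:
Repeated addition: build up to 4P.
2P: tangent at (4, 9): λ = (3·4² + 6)/(2·9) ≡ 8/18. 18⁻¹ ≡ 9 (mod 23) since 18·9 = 162 ≡ 1, so λ ≡ 8·9 ≡ 3.
  x = λ² - 4 - 4 = 9 - 8 ≡ 1; y = λ·(4 - 1) - 9 ≡ 0. → (1, 0)
3P: (1, 0) + (4, 9). λ = (9 - 0)/(4 - 1) ≡ 9/3 mod 23. 3⁻¹ ≡ 8 (mod 23) since 3·8 = 24 ≡ 1, so λ ≡ 3.
  x = λ² - 1 - 4 = 9 - 5 ≡ 4; y = λ·(1 - 4) - 0 ≡ 14. → (4, 14)
4P: (4, 14) + (4, 9): same x and y₁ ≡ -y₂, so the sum is O.
4P = O.
Next 3Q:
Repeated addition: build up to 3Q.
2Q: tangent at (0, 4): λ = (3·0² + 6)/(2·4) ≡ 6/8. 8⁻¹ ≡ 3 (mod 23), so λ ≡ 6·3 ≡ 18.
  x = λ² - 0 - 0 = 324 - 0 ≡ 2; y = λ·(0 - 2) - 4 ≡ 6. → (2, 6)
3Q: (2, 6) + (0, 4). λ = (4 - 6)/(0 - 2) ≡ 21/21 mod 23. 21⁻¹ ≡ 11 (mod 23) since 21·11 = 231 ≡ 1, so λ ≡ 1.
  x = λ² - 2 - 0 = 1 - 2 ≡ 22; y = λ·(2 - 22) - 6 ≡ 20. → (22, 20)
3Q = (22, 20).
Finally 4P + 3Q:
O + (22, 20) = (22, 20) (identity).

(22, 20)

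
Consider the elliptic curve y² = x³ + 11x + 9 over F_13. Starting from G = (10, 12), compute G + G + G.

Repeated addition: build up to 3G.
2G: tangent at (10, 12): λ = (3·10² + 11)/(2·12) ≡ 12/11. 11⁻¹ ≡ 6 (mod 13) since 11·6 = 66 ≡ 1, so λ ≡ 12·6 ≡ 7.
  x = λ² - 10 - 10 = 49 - 20 ≡ 3; y = λ·(10 - 3) - 12 ≡ 11. → (3, 11)
3G: (3, 11) + (10, 12). λ = (12 - 11)/(10 - 3) ≡ 1/7 mod 13. 7⁻¹ ≡ 2 (mod 13) since 7·2 = 14 ≡ 1, so λ ≡ 2.
  x = λ² - 3 - 10 = 4 - 13 ≡ 4; y = λ·(3 - 4) - 11 ≡ 0. → (4, 0)

(4, 0)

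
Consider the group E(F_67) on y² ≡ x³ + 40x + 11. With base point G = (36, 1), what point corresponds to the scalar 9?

Repeated addition: build up to 9G.
2G: tangent at (36, 1): λ = (3·36² + 40)/(2·1) ≡ 42/2. 2⁻¹ ≡ 34 (mod 67), so λ ≡ 42·34 ≡ 21.
  x = λ² - 36 - 36 = 441 - 72 ≡ 34; y = λ·(36 - 34) - 1 ≡ 41. → (34, 41)
3G: (34, 41) + (36, 1). λ = (1 - 41)/(36 - 34) ≡ 27/2 mod 67. 2⁻¹ ≡ 34 (mod 67) since 2·34 = 68 ≡ 1, so λ ≡ 47.
  x = λ² - 34 - 36 = 2209 - 70 ≡ 62; y = λ·(34 - 62) - 41 ≡ 50. → (62, 50)
4G: (62, 50) + (36, 1). λ = (1 - 50)/(36 - 62) ≡ 18/41 mod 67. 41⁻¹ ≡ 18 (mod 67), so λ ≡ 56.
  x = λ² - 62 - 36 = 3136 - 98 ≡ 23; y = λ·(62 - 23) - 50 ≡ 57. → (23, 57)
5G: (23, 57) + (36, 1). λ = (1 - 57)/(36 - 23) ≡ 11/13 mod 67. 13⁻¹ ≡ 31 (mod 67), so λ ≡ 6.
  x = λ² - 23 - 36 = 36 - 59 ≡ 44; y = λ·(23 - 44) - 57 ≡ 18. → (44, 18)
6G: (44, 18) + (36, 1). λ = (1 - 18)/(36 - 44) ≡ 50/59 mod 67. 59⁻¹ ≡ 25 (mod 67) since 59·25 = 1475 ≡ 1, so λ ≡ 44.
  x = λ² - 44 - 36 = 1936 - 80 ≡ 47; y = λ·(44 - 47) - 18 ≡ 51. → (47, 51)
7G: (47, 51) + (36, 1). λ = (1 - 51)/(36 - 47) ≡ 17/56 mod 67. 56⁻¹ ≡ 6 (mod 67), so λ ≡ 35.
  x = λ² - 47 - 36 = 1225 - 83 ≡ 3; y = λ·(47 - 3) - 51 ≡ 15. → (3, 15)
8G: (3, 15) + (36, 1). λ = (1 - 15)/(36 - 3) ≡ 53/33 mod 67. 33⁻¹ ≡ 65 (mod 67) since 33·65 = 2145 ≡ 1, so λ ≡ 28.
  x = λ² - 3 - 36 = 784 - 39 ≡ 8; y = λ·(3 - 8) - 15 ≡ 46. → (8, 46)
9G: (8, 46) + (36, 1). λ = (1 - 46)/(36 - 8) ≡ 22/28 mod 67. 28⁻¹ ≡ 12 (mod 67), so λ ≡ 63.
  x = λ² - 8 - 36 = 3969 - 44 ≡ 39; y = λ·(8 - 39) - 46 ≡ 11. → (39, 11)

(39, 11)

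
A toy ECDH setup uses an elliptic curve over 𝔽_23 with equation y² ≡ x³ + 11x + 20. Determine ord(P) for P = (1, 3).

2P: tangent at (1, 3): λ = (3·1² + 11)/(2·3) ≡ 14/6. 6⁻¹ ≡ 4 (mod 23), so λ ≡ 14·4 ≡ 10.
  x = λ² - 1 - 1 = 100 - 2 ≡ 6; y = λ·(1 - 6) - 3 ≡ 16. → (6, 16)
3P: (6, 16) + (1, 3). λ = (3 - 16)/(1 - 6) ≡ 10/18 mod 23. 18⁻¹ ≡ 9 (mod 23), so λ ≡ 21.
  x = λ² - 6 - 1 = 441 - 7 ≡ 20; y = λ·(6 - 20) - 16 ≡ 12. → (20, 12)
4P: (20, 12) + (1, 3). λ = (3 - 12)/(1 - 20) ≡ 14/4 mod 23. 4⁻¹ ≡ 6 (mod 23), so λ ≡ 15.
  x = λ² - 20 - 1 = 225 - 21 ≡ 20; y = λ·(20 - 20) - 12 ≡ 11. → (20, 11)
5P: (20, 11) + (1, 3). λ = (3 - 11)/(1 - 20) ≡ 15/4 mod 23. 4⁻¹ ≡ 6 (mod 23), so λ ≡ 21.
  x = λ² - 20 - 1 = 441 - 21 ≡ 6; y = λ·(20 - 6) - 11 ≡ 7. → (6, 7)
6P: (6, 7) + (1, 3). λ = (3 - 7)/(1 - 6) ≡ 19/18 mod 23. 18⁻¹ ≡ 9 (mod 23), so λ ≡ 10.
  x = λ² - 6 - 1 = 100 - 7 ≡ 1; y = λ·(6 - 1) - 7 ≡ 20. → (1, 20)
7P: (1, 20) + (1, 3): same x and y₁ ≡ -y₂, so the sum is O.
7P = O, so the order is 7.

7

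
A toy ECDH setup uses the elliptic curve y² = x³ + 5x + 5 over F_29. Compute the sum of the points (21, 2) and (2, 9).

(21, 2) + (2, 9). λ = (9 - 2)/(2 - 21) ≡ 7/10 mod 29. 10⁻¹ ≡ 3 (mod 29) since 10·3 = 30 ≡ 1, so λ ≡ 21.
  x = λ² - 21 - 2 = 441 - 23 ≡ 12; y = λ·(21 - 12) - 2 ≡ 13. → (12, 13)

(12, 13)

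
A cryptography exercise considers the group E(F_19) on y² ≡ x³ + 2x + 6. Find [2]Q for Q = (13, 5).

tangent at (13, 5): λ = (3·13² + 2)/(2·5) ≡ 15/10. 10⁻¹ ≡ 2 (mod 19), so λ ≡ 15·2 ≡ 11.
  x = λ² - 13 - 13 = 121 - 26 ≡ 0; y = λ·(13 - 0) - 5 ≡ 5. → (0, 5)

(0, 5)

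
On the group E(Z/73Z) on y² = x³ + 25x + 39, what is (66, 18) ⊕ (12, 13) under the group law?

(66, 18) + (12, 13). λ = (13 - 18)/(12 - 66) ≡ 68/19 mod 73. 19⁻¹ ≡ 50 (mod 73), so λ ≡ 42.
  x = λ² - 66 - 12 = 1764 - 78 ≡ 7; y = λ·(66 - 7) - 18 ≡ 51. → (7, 51)

(7, 51)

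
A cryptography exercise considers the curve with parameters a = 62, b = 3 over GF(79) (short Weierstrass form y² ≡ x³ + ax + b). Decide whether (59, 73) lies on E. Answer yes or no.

y² = 73² ≡ 36; x³ + 62x + 3 = 209040 ≡ 6 (mod 79). 36 ≠ 6.

no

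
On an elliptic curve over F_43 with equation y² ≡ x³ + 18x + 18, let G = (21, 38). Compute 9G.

(24, 27)

Double-and-add on 9 = (1001)₂. Start with G = (21, 38) for the leading 1-bit.
double: tangent at (21, 38): λ = (3·21² + 18)/(2·38) ≡ 8/33. 33⁻¹ ≡ 30 (mod 43), so λ ≡ 8·30 ≡ 25.
  x = λ² - 21 - 21 = 625 - 42 ≡ 24; y = λ·(21 - 24) - 38 ≡ 16. → (24, 16)
double: tangent at (24, 16): λ = (3·24² + 18)/(2·16) ≡ 26/32. 32⁻¹ ≡ 39 (mod 43), so λ ≡ 26·39 ≡ 25.
  x = λ² - 24 - 24 = 625 - 48 ≡ 18; y = λ·(24 - 18) - 16 ≡ 5. → (18, 5)
double: tangent at (18, 5): λ = (3·18² + 18)/(2·5) ≡ 1/10. 10⁻¹ ≡ 13 (mod 43), so λ ≡ 1·13 ≡ 13.
  x = λ² - 18 - 18 = 169 - 36 ≡ 4; y = λ·(18 - 4) - 5 ≡ 5. → (4, 5)
add G: (4, 5) + (21, 38). λ = (38 - 5)/(21 - 4) ≡ 33/17 mod 43. 17⁻¹ ≡ 38 (mod 43), so λ ≡ 7.
  x = λ² - 4 - 21 = 49 - 25 ≡ 24; y = λ·(4 - 24) - 5 ≡ 27. → (24, 27)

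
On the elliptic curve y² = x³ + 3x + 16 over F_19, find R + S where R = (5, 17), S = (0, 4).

(1, 1)

(5, 17) + (0, 4). λ = (4 - 17)/(0 - 5) ≡ 6/14 mod 19. 14⁻¹ ≡ 15 (mod 19) since 14·15 = 210 ≡ 1, so λ ≡ 14.
  x = λ² - 5 - 0 = 196 - 5 ≡ 1; y = λ·(5 - 1) - 17 ≡ 1. → (1, 1)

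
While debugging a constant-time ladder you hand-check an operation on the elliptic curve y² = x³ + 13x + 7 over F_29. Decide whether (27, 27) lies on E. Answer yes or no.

y² = 27² ≡ 4; x³ + 13x + 7 = 20041 ≡ 2 (mod 29). 4 ≠ 2.

no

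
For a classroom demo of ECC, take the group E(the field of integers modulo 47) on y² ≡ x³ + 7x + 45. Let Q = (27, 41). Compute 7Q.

Double-and-add on 7 = (111)₂. Start with Q = (27, 41) for the leading 1-bit.
double: tangent at (27, 41): λ = (3·27² + 7)/(2·41) ≡ 32/35. 35⁻¹ ≡ 43 (mod 47), so λ ≡ 32·43 ≡ 13.
  x = λ² - 27 - 27 = 169 - 54 ≡ 21; y = λ·(27 - 21) - 41 ≡ 37. → (21, 37)
add Q: (21, 37) + (27, 41). λ = (41 - 37)/(27 - 21) ≡ 4/6 mod 47. 6⁻¹ ≡ 8 (mod 47), so λ ≡ 32.
  x = λ² - 21 - 27 = 1024 - 48 ≡ 36; y = λ·(21 - 36) - 37 ≡ 0. → (36, 0)
double: (36, 0) + (36, 0): same x and y₁ ≡ -y₂, so the sum is the point at infinity.
add Q: the point at infinity + (27, 41) = (27, 41) (identity).

(27, 41)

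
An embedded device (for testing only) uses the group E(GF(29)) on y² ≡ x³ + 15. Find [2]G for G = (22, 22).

(1, 4)

tangent at (22, 22): λ = (3·22² + 0)/(2·22) ≡ 2/15. 15⁻¹ ≡ 2 (mod 29), so λ ≡ 2·2 ≡ 4.
  x = λ² - 22 - 22 = 16 - 44 ≡ 1; y = λ·(22 - 1) - 22 ≡ 4. → (1, 4)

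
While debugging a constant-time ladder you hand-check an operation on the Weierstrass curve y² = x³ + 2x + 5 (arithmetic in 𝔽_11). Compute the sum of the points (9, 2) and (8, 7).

(9, 2) + (8, 7). λ = (7 - 2)/(8 - 9) ≡ 5/10 mod 11. 10⁻¹ ≡ 10 (mod 11), so λ ≡ 6.
  x = λ² - 9 - 8 = 36 - 17 ≡ 8; y = λ·(9 - 8) - 2 ≡ 4. → (8, 4)

(8, 4)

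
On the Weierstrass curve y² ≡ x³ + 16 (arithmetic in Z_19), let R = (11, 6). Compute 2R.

(6, 17)

tangent at (11, 6): λ = (3·11² + 0)/(2·6) ≡ 2/12. 12⁻¹ ≡ 8 (mod 19), so λ ≡ 2·8 ≡ 16.
  x = λ² - 11 - 11 = 256 - 22 ≡ 6; y = λ·(11 - 6) - 6 ≡ 17. → (6, 17)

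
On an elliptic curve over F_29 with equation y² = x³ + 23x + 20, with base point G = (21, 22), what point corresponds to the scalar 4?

Double-and-add on 4 = (100)₂. Start with G = (21, 22) for the leading 1-bit.
double: tangent at (21, 22): λ = (3·21² + 23)/(2·22) ≡ 12/15. 15⁻¹ ≡ 2 (mod 29) since 15·2 = 30 ≡ 1, so λ ≡ 12·2 ≡ 24.
  x = λ² - 21 - 21 = 576 - 42 ≡ 12; y = λ·(21 - 12) - 22 ≡ 20. → (12, 20)
double: tangent at (12, 20): λ = (3·12² + 23)/(2·20) ≡ 20/11. 11⁻¹ ≡ 8 (mod 29), so λ ≡ 20·8 ≡ 15.
  x = λ² - 12 - 12 = 225 - 24 ≡ 27; y = λ·(12 - 27) - 20 ≡ 16. → (27, 16)

(27, 16)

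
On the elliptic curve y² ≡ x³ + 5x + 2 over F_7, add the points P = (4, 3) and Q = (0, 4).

(4, 3) + (0, 4). λ = (4 - 3)/(0 - 4) ≡ 1/3 mod 7. 3⁻¹ ≡ 5 (mod 7), so λ ≡ 5.
  x = λ² - 4 - 0 = 25 - 4 ≡ 0; y = λ·(4 - 0) - 3 ≡ 3. → (0, 3)

(0, 3)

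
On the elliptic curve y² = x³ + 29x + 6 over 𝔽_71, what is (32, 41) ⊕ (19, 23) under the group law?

(32, 41) + (19, 23). λ = (23 - 41)/(19 - 32) ≡ 53/58 mod 71. 58⁻¹ ≡ 60 (mod 71), so λ ≡ 56.
  x = λ² - 32 - 19 = 3136 - 51 ≡ 32; y = λ·(32 - 32) - 41 ≡ 30. → (32, 30)

(32, 30)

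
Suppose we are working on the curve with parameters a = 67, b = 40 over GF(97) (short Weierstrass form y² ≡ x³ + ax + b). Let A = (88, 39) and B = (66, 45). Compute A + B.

(4, 88)

(88, 39) + (66, 45). λ = (45 - 39)/(66 - 88) ≡ 6/75 mod 97. 75⁻¹ ≡ 22 (mod 97) since 75·22 = 1650 ≡ 1, so λ ≡ 35.
  x = λ² - 88 - 66 = 1225 - 154 ≡ 4; y = λ·(88 - 4) - 39 ≡ 88. → (4, 88)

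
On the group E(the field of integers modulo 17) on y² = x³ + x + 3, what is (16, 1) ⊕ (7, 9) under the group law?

(16, 1) + (7, 9). λ = (9 - 1)/(7 - 16) ≡ 8/8 mod 17. 8⁻¹ ≡ 15 (mod 17), so λ ≡ 1.
  x = λ² - 16 - 7 = 1 - 23 ≡ 12; y = λ·(16 - 12) - 1 ≡ 3. → (12, 3)

(12, 3)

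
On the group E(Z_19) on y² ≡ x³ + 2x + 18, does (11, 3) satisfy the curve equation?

y² = 3² ≡ 9; x³ + 2x + 18 = 1371 ≡ 3 (mod 19). 9 ≠ 3.

no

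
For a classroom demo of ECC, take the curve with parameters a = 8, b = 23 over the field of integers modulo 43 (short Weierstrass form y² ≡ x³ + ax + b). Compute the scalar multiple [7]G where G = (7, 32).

(39, 20)

Repeated addition: build up to 7G.
2G: tangent at (7, 32): λ = (3·7² + 8)/(2·32) ≡ 26/21. 21⁻¹ ≡ 41 (mod 43) since 21·41 = 861 ≡ 1, so λ ≡ 26·41 ≡ 34.
  x = λ² - 7 - 7 = 1156 - 14 ≡ 24; y = λ·(7 - 24) - 32 ≡ 35. → (24, 35)
3G: (24, 35) + (7, 32). λ = (32 - 35)/(7 - 24) ≡ 40/26 mod 43. 26⁻¹ ≡ 5 (mod 43), so λ ≡ 28.
  x = λ² - 24 - 7 = 784 - 31 ≡ 22; y = λ·(24 - 22) - 35 ≡ 21. → (22, 21)
4G: (22, 21) + (7, 32). λ = (32 - 21)/(7 - 22) ≡ 11/28 mod 43. 28⁻¹ ≡ 20 (mod 43) since 28·20 = 560 ≡ 1, so λ ≡ 5.
  x = λ² - 22 - 7 = 25 - 29 ≡ 39; y = λ·(22 - 39) - 21 ≡ 23. → (39, 23)
5G: (39, 23) + (7, 32). λ = (32 - 23)/(7 - 39) ≡ 9/11 mod 43. 11⁻¹ ≡ 4 (mod 43), so λ ≡ 36.
  x = λ² - 39 - 7 = 1296 - 46 ≡ 3; y = λ·(39 - 3) - 23 ≡ 26. → (3, 26)
6G: (3, 26) + (7, 32). λ = (32 - 26)/(7 - 3) ≡ 6/4 mod 43. 4⁻¹ ≡ 11 (mod 43), so λ ≡ 23.
  x = λ² - 3 - 7 = 529 - 10 ≡ 3; y = λ·(3 - 3) - 26 ≡ 17. → (3, 17)
7G: (3, 17) + (7, 32). λ = (32 - 17)/(7 - 3) ≡ 15/4 mod 43. 4⁻¹ ≡ 11 (mod 43) since 4·11 = 44 ≡ 1, so λ ≡ 36.
  x = λ² - 3 - 7 = 1296 - 10 ≡ 39; y = λ·(3 - 39) - 17 ≡ 20. → (39, 20)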